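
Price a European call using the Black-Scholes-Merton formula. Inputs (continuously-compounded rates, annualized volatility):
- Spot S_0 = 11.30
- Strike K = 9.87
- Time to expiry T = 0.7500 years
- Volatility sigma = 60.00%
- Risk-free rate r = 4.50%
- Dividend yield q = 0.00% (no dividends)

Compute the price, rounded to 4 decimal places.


d1 = (ln(S/K) + (r - q + 0.5*sigma^2) * T) / (sigma * sqrt(T)) = 0.58515003
d2 = d1 - sigma * sqrt(T) = 0.06553478
exp(-rT) = 0.96681318; exp(-qT) = 1.00000000
C = S_0 * exp(-qT) * N(d1) - K * exp(-rT) * N(d2)
N(d1) = 0.72077658; N(d2) = 0.52612589
C = 11.3000 * 1.00000000 * 0.72077658 - 9.8700 * 0.96681318 * 0.52612589 = 3.1242

Answer: Price = 3.1242


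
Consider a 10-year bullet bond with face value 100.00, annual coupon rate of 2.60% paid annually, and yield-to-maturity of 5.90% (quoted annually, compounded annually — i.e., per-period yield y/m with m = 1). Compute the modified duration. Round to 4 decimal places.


Coupon per period c = face * coupon_rate / m = 2.600000
Periods per year m = 1; per-period yield y/m = 0.059000
Number of cashflows N = 10
Cashflows (t years, CF_t, discount factor 1/(1+y/m)^(m*t), PV):
  t = 1.0000: CF_t = 2.600000, DF = 0.944287, PV = 2.455146
  t = 2.0000: CF_t = 2.600000, DF = 0.891678, PV = 2.318363
  t = 3.0000: CF_t = 2.600000, DF = 0.842000, PV = 2.189200
  t = 4.0000: CF_t = 2.600000, DF = 0.795090, PV = 2.067233
  t = 5.0000: CF_t = 2.600000, DF = 0.750793, PV = 1.952062
  t = 6.0000: CF_t = 2.600000, DF = 0.708964, PV = 1.843307
  t = 7.0000: CF_t = 2.600000, DF = 0.669466, PV = 1.740611
  t = 8.0000: CF_t = 2.600000, DF = 0.632168, PV = 1.643636
  t = 9.0000: CF_t = 2.600000, DF = 0.596948, PV = 1.552064
  t = 10.0000: CF_t = 102.600000, DF = 0.563690, PV = 57.834603
Price P = sum_t PV_t = 75.596225
First compute Macaulay numerator sum_t t * PV_t:
  t * PV_t at t = 1.0000: 2.455146
  t * PV_t at t = 2.0000: 4.636726
  t * PV_t at t = 3.0000: 6.567600
  t * PV_t at t = 4.0000: 8.268933
  t * PV_t at t = 5.0000: 9.760309
  t * PV_t at t = 6.0000: 11.059840
  t * PV_t at t = 7.0000: 12.184274
  t * PV_t at t = 8.0000: 13.149089
  t * PV_t at t = 9.0000: 13.968579
  t * PV_t at t = 10.0000: 578.346031
Macaulay duration D = 660.396528 / 75.596225 = 8.735840
Modified duration = D / (1 + y/m) = 8.735840 / (1 + 0.059000) = 8.249141

Answer: Modified duration = 8.2491


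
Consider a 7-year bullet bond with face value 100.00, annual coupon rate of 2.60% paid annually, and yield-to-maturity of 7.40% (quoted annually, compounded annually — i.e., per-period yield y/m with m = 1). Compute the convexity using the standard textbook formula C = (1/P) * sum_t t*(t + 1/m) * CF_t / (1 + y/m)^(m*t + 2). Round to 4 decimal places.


Coupon per period c = face * coupon_rate / m = 2.600000
Periods per year m = 1; per-period yield y/m = 0.074000
Number of cashflows N = 7
Cashflows (t years, CF_t, discount factor 1/(1+y/m)^(m*t), PV):
  t = 1.0000: CF_t = 2.600000, DF = 0.931099, PV = 2.420857
  t = 2.0000: CF_t = 2.600000, DF = 0.866945, PV = 2.254056
  t = 3.0000: CF_t = 2.600000, DF = 0.807211, PV = 2.098749
  t = 4.0000: CF_t = 2.600000, DF = 0.751593, PV = 1.954142
  t = 5.0000: CF_t = 2.600000, DF = 0.699808, PV = 1.819500
  t = 6.0000: CF_t = 2.600000, DF = 0.651590, PV = 1.694134
  t = 7.0000: CF_t = 102.600000, DF = 0.606694, PV = 62.246852
Price P = sum_t PV_t = 74.488289
Convexity numerator sum_t t*(t + 1/m) * CF_t / (1+y/m)^(m*t + 2):
  t = 1.0000: term = 4.197498
  t = 2.0000: term = 11.724855
  t = 3.0000: term = 21.833994
  t = 4.0000: term = 33.882672
  t = 5.0000: term = 47.322168
  t = 6.0000: term = 61.686253
  t = 7.0000: term = 3022.016669
Convexity = (1/P) * sum = 3202.664109 / 74.488289 = 42.995538

Answer: Convexity = 42.9955


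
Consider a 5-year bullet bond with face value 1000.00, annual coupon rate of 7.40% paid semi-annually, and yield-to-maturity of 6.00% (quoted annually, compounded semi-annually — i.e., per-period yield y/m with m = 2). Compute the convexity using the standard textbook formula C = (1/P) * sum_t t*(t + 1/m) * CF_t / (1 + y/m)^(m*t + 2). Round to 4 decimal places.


Coupon per period c = face * coupon_rate / m = 37.000000
Periods per year m = 2; per-period yield y/m = 0.030000
Number of cashflows N = 10
Cashflows (t years, CF_t, discount factor 1/(1+y/m)^(m*t), PV):
  t = 0.5000: CF_t = 37.000000, DF = 0.970874, PV = 35.922330
  t = 1.0000: CF_t = 37.000000, DF = 0.942596, PV = 34.876049
  t = 1.5000: CF_t = 37.000000, DF = 0.915142, PV = 33.860241
  t = 2.0000: CF_t = 37.000000, DF = 0.888487, PV = 32.874021
  t = 2.5000: CF_t = 37.000000, DF = 0.862609, PV = 31.916525
  t = 3.0000: CF_t = 37.000000, DF = 0.837484, PV = 30.986917
  t = 3.5000: CF_t = 37.000000, DF = 0.813092, PV = 30.084386
  t = 4.0000: CF_t = 37.000000, DF = 0.789409, PV = 29.208142
  t = 4.5000: CF_t = 37.000000, DF = 0.766417, PV = 28.357419
  t = 5.0000: CF_t = 1037.000000, DF = 0.744094, PV = 771.625390
Price P = sum_t PV_t = 1059.711420
Convexity numerator sum_t t*(t + 1/m) * CF_t / (1+y/m)^(m*t + 2):
  t = 0.5000: term = 16.930121
  t = 1.0000: term = 49.311031
  t = 1.5000: term = 95.749575
  t = 2.0000: term = 154.934587
  t = 2.5000: term = 225.632894
  t = 3.0000: term = 306.685488
  t = 3.5000: term = 397.003867
  t = 4.0000: term = 495.566547
  t = 4.5000: term = 601.415713
  t = 5.0000: term = 20001.600733
Convexity = (1/P) * sum = 22344.830557 / 1059.711420 = 21.085769

Answer: Convexity = 21.0858


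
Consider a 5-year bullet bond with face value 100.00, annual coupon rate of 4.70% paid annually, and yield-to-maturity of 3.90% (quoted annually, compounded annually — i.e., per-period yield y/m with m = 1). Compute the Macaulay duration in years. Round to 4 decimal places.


Coupon per period c = face * coupon_rate / m = 4.700000
Periods per year m = 1; per-period yield y/m = 0.039000
Number of cashflows N = 5
Cashflows (t years, CF_t, discount factor 1/(1+y/m)^(m*t), PV):
  t = 1.0000: CF_t = 4.700000, DF = 0.962464, PV = 4.523580
  t = 2.0000: CF_t = 4.700000, DF = 0.926337, PV = 4.353783
  t = 3.0000: CF_t = 4.700000, DF = 0.891566, PV = 4.190359
  t = 4.0000: CF_t = 4.700000, DF = 0.858100, PV = 4.033069
  t = 5.0000: CF_t = 104.700000, DF = 0.825890, PV = 86.470694
Price P = sum_t PV_t = 103.571485
Macaulay numerator sum_t t * PV_t:
  t * PV_t at t = 1.0000: 4.523580
  t * PV_t at t = 2.0000: 8.707566
  t * PV_t at t = 3.0000: 12.571077
  t * PV_t at t = 4.0000: 16.132277
  t * PV_t at t = 5.0000: 432.353469
Macaulay duration D = (sum_t t * PV_t) / P = 474.287968 / 103.571485 = 4.579330

Answer: Macaulay duration = 4.5793 years


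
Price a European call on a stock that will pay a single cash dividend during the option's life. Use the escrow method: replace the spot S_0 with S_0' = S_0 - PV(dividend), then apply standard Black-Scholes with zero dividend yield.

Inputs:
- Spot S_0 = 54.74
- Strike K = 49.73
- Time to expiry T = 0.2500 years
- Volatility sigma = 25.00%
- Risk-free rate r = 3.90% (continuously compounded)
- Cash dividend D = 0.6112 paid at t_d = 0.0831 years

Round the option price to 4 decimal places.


PV(D) = D * exp(-r * t_d) = 0.6112 * 0.99676435 = 0.60922237
S_0' = S_0 - PV(D) = 54.7400 - 0.60922237 = 54.13077763
d1 = (ln(S_0'/K) + (r + sigma^2/2)*T) / (sigma*sqrt(T)) = 0.81885643
d2 = d1 - sigma*sqrt(T) = 0.69385643
exp(-rT) = 0.99029738
N(d1) = 0.79356584; N(d2) = 0.75611388
C = S_0' * N(d1) - K * exp(-rT) * N(d2) = 54.13077763 * 0.79356584 - 49.7300 * 0.99029738 * 0.75611388 = 5.7196

Answer: Price = 5.7196


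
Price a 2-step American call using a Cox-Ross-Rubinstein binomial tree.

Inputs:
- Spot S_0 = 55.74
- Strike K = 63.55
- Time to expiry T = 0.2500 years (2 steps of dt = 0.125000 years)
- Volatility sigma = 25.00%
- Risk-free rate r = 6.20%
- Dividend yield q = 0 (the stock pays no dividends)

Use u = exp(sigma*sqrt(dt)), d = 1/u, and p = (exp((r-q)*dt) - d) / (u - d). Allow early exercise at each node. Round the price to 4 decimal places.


Answer: Price = V(0,0) = 0.7959

Derivation:
dt = T/N = 0.125000
u = exp(sigma*sqrt(dt)) = 1.092412; d = 1/u = 0.915405
p = (exp((r-q)*dt) - d) / (u - d) = 0.521871
Discount per step: exp(-r*dt) = 0.992280
Stock lattice S(k, i) with i counting down-moves:
  k=0: S(0,0) = 55.7400
  k=1: S(1,0) = 60.8911; S(1,1) = 51.0247
  k=2: S(2,0) = 66.5181; S(2,1) = 55.7400; S(2,2) = 46.7083
Terminal payoffs V(N, i) = max(S_T - K, 0):
  V(2,0) = 2.968142; V(2,1) = 0.000000; V(2,2) = 0.000000
Backward induction: V(k, i) = exp(-r*dt) * [p * V(k+1, i) + (1-p) * V(k+1, i+1)]; then take max(V_cont, immediate exercise) for American.
  V(1,0) = exp(-r*dt) * [p*2.968142 + (1-p)*0.000000] = 1.537029; exercise = 0.000000; V(1,0) = max -> 1.537029
  V(1,1) = exp(-r*dt) * [p*0.000000 + (1-p)*0.000000] = 0.000000; exercise = 0.000000; V(1,1) = max -> 0.000000
  V(0,0) = exp(-r*dt) * [p*1.537029 + (1-p)*0.000000] = 0.795938; exercise = 0.000000; V(0,0) = max -> 0.795938


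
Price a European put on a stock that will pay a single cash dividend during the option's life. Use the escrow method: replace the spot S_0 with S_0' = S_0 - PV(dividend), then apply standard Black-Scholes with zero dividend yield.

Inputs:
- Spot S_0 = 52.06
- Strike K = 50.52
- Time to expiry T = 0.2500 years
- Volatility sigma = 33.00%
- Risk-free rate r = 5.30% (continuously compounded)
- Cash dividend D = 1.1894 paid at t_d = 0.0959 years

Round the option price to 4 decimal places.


PV(D) = D * exp(-r * t_d) = 1.1894 * 0.99493020 = 1.18336997
S_0' = S_0 - PV(D) = 52.0600 - 1.18336997 = 50.87663003
d1 = (ln(S_0'/K) + (r + sigma^2/2)*T) / (sigma*sqrt(T)) = 0.20543567
d2 = d1 - sigma*sqrt(T) = 0.04043567
exp(-rT) = 0.98683739
N(-d1) = 0.41861588; N(-d2) = 0.48387290
P = K * exp(-rT) * N(-d2) - S_0' * N(-d1) = 50.5200 * 0.98683739 * 0.48387290 - 50.87663003 * 0.41861588 = 2.8257

Answer: Price = 2.8257


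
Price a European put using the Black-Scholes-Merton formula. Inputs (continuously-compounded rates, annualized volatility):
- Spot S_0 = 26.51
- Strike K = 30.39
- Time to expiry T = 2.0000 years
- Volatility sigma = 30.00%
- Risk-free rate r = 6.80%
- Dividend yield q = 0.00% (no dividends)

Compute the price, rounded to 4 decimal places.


Answer: Price = 4.4627

Derivation:
d1 = (ln(S/K) + (r - q + 0.5*sigma^2) * T) / (sigma * sqrt(T)) = 0.21073765
d2 = d1 - sigma * sqrt(T) = -0.21352642
exp(-rT) = 0.87284263; exp(-qT) = 1.00000000
P = K * exp(-rT) * N(-d2) - S_0 * exp(-qT) * N(-d1)
N(-d1) = 0.41654600; N(-d2) = 0.58454181
P = 30.3900 * 0.87284263 * 0.58454181 - 26.5100 * 1.00000000 * 0.41654600 = 4.4627


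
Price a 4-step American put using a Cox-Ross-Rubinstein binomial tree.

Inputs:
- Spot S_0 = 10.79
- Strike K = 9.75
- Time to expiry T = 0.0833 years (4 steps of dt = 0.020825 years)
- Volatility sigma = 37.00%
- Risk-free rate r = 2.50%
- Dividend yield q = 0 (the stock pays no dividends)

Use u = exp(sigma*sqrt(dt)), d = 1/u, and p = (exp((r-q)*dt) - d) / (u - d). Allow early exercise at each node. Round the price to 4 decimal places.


Answer: Price = V(0,0) = 0.0833

Derivation:
dt = T/N = 0.020825
u = exp(sigma*sqrt(dt)) = 1.054845; d = 1/u = 0.948006
p = (exp((r-q)*dt) - d) / (u - d) = 0.491529
Discount per step: exp(-r*dt) = 0.999480
Stock lattice S(k, i) with i counting down-moves:
  k=0: S(0,0) = 10.7900
  k=1: S(1,0) = 11.3818; S(1,1) = 10.2290
  k=2: S(2,0) = 12.0060; S(2,1) = 10.7900; S(2,2) = 9.6971
  k=3: S(3,0) = 12.6645; S(3,1) = 11.3818; S(3,2) = 10.2290; S(3,3) = 9.1930
  k=4: S(4,0) = 13.3591; S(4,1) = 12.0060; S(4,2) = 10.7900; S(4,3) = 9.6971; S(4,4) = 8.7150
Terminal payoffs V(N, i) = max(K - S_T, 0):
  V(4,0) = 0.000000; V(4,1) = 0.000000; V(4,2) = 0.000000; V(4,3) = 0.052857; V(4,4) = 1.035024
Backward induction: V(k, i) = exp(-r*dt) * [p * V(k+1, i) + (1-p) * V(k+1, i+1)]; then take max(V_cont, immediate exercise) for American.
  V(3,0) = exp(-r*dt) * [p*0.000000 + (1-p)*0.000000] = 0.000000; exercise = 0.000000; V(3,0) = max -> 0.000000
  V(3,1) = exp(-r*dt) * [p*0.000000 + (1-p)*0.000000] = 0.000000; exercise = 0.000000; V(3,1) = max -> 0.000000
  V(3,2) = exp(-r*dt) * [p*0.000000 + (1-p)*0.052857] = 0.026862; exercise = 0.000000; V(3,2) = max -> 0.026862
  V(3,3) = exp(-r*dt) * [p*0.052857 + (1-p)*1.035024] = 0.551973; exercise = 0.557048; V(3,3) = max -> 0.557048
  V(2,0) = exp(-r*dt) * [p*0.000000 + (1-p)*0.000000] = 0.000000; exercise = 0.000000; V(2,0) = max -> 0.000000
  V(2,1) = exp(-r*dt) * [p*0.000000 + (1-p)*0.026862] = 0.013651; exercise = 0.000000; V(2,1) = max -> 0.013651
  V(2,2) = exp(-r*dt) * [p*0.026862 + (1-p)*0.557048] = 0.296292; exercise = 0.052857; V(2,2) = max -> 0.296292
  V(1,0) = exp(-r*dt) * [p*0.000000 + (1-p)*0.013651] = 0.006938; exercise = 0.000000; V(1,0) = max -> 0.006938
  V(1,1) = exp(-r*dt) * [p*0.013651 + (1-p)*0.296292] = 0.157284; exercise = 0.000000; V(1,1) = max -> 0.157284
  V(0,0) = exp(-r*dt) * [p*0.006938 + (1-p)*0.157284] = 0.083341; exercise = 0.000000; V(0,0) = max -> 0.083341


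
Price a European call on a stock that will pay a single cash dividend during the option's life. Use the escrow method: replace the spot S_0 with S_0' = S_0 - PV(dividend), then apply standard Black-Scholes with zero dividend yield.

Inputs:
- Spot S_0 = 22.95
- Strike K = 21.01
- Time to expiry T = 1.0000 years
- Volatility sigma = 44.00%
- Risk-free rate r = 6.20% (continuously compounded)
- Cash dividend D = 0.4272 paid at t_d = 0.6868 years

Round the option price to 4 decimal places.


PV(D) = D * exp(-r * t_d) = 0.4272 * 0.95831226 = 0.40939100
S_0' = S_0 - PV(D) = 22.9500 - 0.40939100 = 22.54060900
d1 = (ln(S_0'/K) + (r + sigma^2/2)*T) / (sigma*sqrt(T)) = 0.52072730
d2 = d1 - sigma*sqrt(T) = 0.08072730
exp(-rT) = 0.93988289
N(d1) = 0.69872162; N(d2) = 0.53217059
C = S_0' * N(d1) - K * exp(-rT) * N(d2) = 22.54060900 * 0.69872162 - 21.0100 * 0.93988289 * 0.53217059 = 5.2409

Answer: Price = 5.2409


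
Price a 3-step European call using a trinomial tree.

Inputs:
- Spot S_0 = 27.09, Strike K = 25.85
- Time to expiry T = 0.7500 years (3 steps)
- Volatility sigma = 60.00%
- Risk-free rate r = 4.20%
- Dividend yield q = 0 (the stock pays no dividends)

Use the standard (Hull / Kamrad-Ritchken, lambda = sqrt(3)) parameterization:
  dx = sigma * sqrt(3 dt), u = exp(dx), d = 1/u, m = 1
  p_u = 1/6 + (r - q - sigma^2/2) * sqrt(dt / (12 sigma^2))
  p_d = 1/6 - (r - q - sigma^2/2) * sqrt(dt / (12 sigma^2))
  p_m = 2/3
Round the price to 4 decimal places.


dt = T/N = 0.250000; dx = sigma*sqrt(3*dt) = 0.519615
u = exp(dx) = 1.681381; d = 1/u = 0.594749
p_u = 0.133469, p_m = 0.666667, p_d = 0.199864
Discount per step: exp(-r*dt) = 0.989555
Stock lattice S(k, j) with j the centered position index:
  k=0: S(0,+0) = 27.0900
  k=1: S(1,-1) = 16.1118; S(1,+0) = 27.0900; S(1,+1) = 45.5486
  k=2: S(2,-2) = 9.5825; S(2,-1) = 16.1118; S(2,+0) = 27.0900; S(2,+1) = 45.5486; S(2,+2) = 76.5845
  k=3: S(3,-3) = 5.6992; S(3,-2) = 9.5825; S(3,-1) = 16.1118; S(3,+0) = 27.0900; S(3,+1) = 45.5486; S(3,+2) = 76.5845; S(3,+3) = 128.7677
Terminal payoffs V(N, j) = max(S_T - K, 0):
  V(3,-3) = 0.000000; V(3,-2) = 0.000000; V(3,-1) = 0.000000; V(3,+0) = 1.240000; V(3,+1) = 19.698600; V(3,+2) = 50.734533; V(3,+3) = 102.917749
Backward induction: V(k, j) = exp(-r*dt) * [p_u * V(k+1, j+1) + p_m * V(k+1, j) + p_d * V(k+1, j-1)]
  V(2,-2) = exp(-r*dt) * [p_u*0.000000 + p_m*0.000000 + p_d*0.000000] = 0.000000
  V(2,-1) = exp(-r*dt) * [p_u*1.240000 + p_m*0.000000 + p_d*0.000000] = 0.163773
  V(2,+0) = exp(-r*dt) * [p_u*19.698600 + p_m*1.240000 + p_d*0.000000] = 3.419723
  V(2,+1) = exp(-r*dt) * [p_u*50.734533 + p_m*19.698600 + p_d*1.240000] = 19.941235
  V(2,+2) = exp(-r*dt) * [p_u*102.917749 + p_m*50.734533 + p_d*19.698600] = 50.958518
  V(1,-1) = exp(-r*dt) * [p_u*3.419723 + p_m*0.163773 + p_d*0.000000] = 0.559701
  V(1,+0) = exp(-r*dt) * [p_u*19.941235 + p_m*3.419723 + p_d*0.163773] = 4.922130
  V(1,+1) = exp(-r*dt) * [p_u*50.958518 + p_m*19.941235 + p_d*3.419723] = 20.561983
  V(0,+0) = exp(-r*dt) * [p_u*20.561983 + p_m*4.922130 + p_d*0.559701] = 6.073564

Answer: Price = V(0,0) = 6.0736


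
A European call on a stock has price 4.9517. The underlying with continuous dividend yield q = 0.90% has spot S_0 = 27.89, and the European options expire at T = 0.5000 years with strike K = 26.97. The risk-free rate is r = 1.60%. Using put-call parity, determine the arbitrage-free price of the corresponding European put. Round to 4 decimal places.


Put-call parity: C - P = S_0 * exp(-qT) - K * exp(-rT).
S_0 * exp(-qT) = 27.8900 * 0.99551011 = 27.76477696
K * exp(-rT) = 26.9700 * 0.99203191 = 26.75510074
P = C - S*exp(-qT) + K*exp(-rT)
P = 4.9517 - 27.76477696 + 26.75510074 = 3.9420

Answer: Put price = 3.9420


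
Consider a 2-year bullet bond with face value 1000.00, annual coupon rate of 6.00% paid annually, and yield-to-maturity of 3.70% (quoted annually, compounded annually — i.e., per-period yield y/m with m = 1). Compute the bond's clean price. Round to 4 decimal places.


Coupon per period c = face * coupon_rate / m = 60.000000
Periods per year m = 1; per-period yield y/m = 0.037000
Number of cashflows N = 2
Cashflows (t years, CF_t, discount factor 1/(1+y/m)^(m*t), PV):
  t = 1.0000: CF_t = 60.000000, DF = 0.964320, PV = 57.859209
  t = 2.0000: CF_t = 1060.000000, DF = 0.929913, PV = 985.708162
Price P = sum_t PV_t = 1043.567371

Answer: Price = 1043.5674


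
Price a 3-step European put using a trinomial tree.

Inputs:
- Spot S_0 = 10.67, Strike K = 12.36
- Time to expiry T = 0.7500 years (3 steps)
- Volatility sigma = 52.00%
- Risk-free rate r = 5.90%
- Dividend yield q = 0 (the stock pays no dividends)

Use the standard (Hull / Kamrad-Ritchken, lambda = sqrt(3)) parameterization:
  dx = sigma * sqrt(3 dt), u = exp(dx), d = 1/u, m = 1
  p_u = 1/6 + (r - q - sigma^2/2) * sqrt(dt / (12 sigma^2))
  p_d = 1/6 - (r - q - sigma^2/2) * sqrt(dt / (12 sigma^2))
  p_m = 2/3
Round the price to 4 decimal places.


Answer: Price = V(0,0) = 2.6720

Derivation:
dt = T/N = 0.250000; dx = sigma*sqrt(3*dt) = 0.450333
u = exp(dx) = 1.568835; d = 1/u = 0.637416
p_u = 0.145516, p_m = 0.666667, p_d = 0.187818
Discount per step: exp(-r*dt) = 0.985358
Stock lattice S(k, j) with j the centered position index:
  k=0: S(0,+0) = 10.6700
  k=1: S(1,-1) = 6.8012; S(1,+0) = 10.6700; S(1,+1) = 16.7395
  k=2: S(2,-2) = 4.3352; S(2,-1) = 6.8012; S(2,+0) = 10.6700; S(2,+1) = 16.7395; S(2,+2) = 26.2615
  k=3: S(3,-3) = 2.7633; S(3,-2) = 4.3352; S(3,-1) = 6.8012; S(3,+0) = 10.6700; S(3,+1) = 16.7395; S(3,+2) = 26.2615; S(3,+3) = 41.1999
Terminal payoffs V(N, j) = max(K - S_T, 0):
  V(3,-3) = 9.596670; V(3,-2) = 8.024792; V(3,-1) = 5.558774; V(3,+0) = 1.690000; V(3,+1) = 0.000000; V(3,+2) = 0.000000; V(3,+3) = 0.000000
Backward induction: V(k, j) = exp(-r*dt) * [p_u * V(k+1, j+1) + p_m * V(k+1, j) + p_d * V(k+1, j-1)]
  V(2,-2) = exp(-r*dt) * [p_u*5.558774 + p_m*8.024792 + p_d*9.596670] = 7.844609
  V(2,-1) = exp(-r*dt) * [p_u*1.690000 + p_m*5.558774 + p_d*8.024792] = 5.379040
  V(2,+0) = exp(-r*dt) * [p_u*0.000000 + p_m*1.690000 + p_d*5.558774] = 2.138920
  V(2,+1) = exp(-r*dt) * [p_u*0.000000 + p_m*0.000000 + p_d*1.690000] = 0.312764
  V(2,+2) = exp(-r*dt) * [p_u*0.000000 + p_m*0.000000 + p_d*0.000000] = 0.000000
  V(1,-1) = exp(-r*dt) * [p_u*2.138920 + p_m*5.379040 + p_d*7.844609] = 5.291994
  V(1,+0) = exp(-r*dt) * [p_u*0.312764 + p_m*2.138920 + p_d*5.379040] = 2.445400
  V(1,+1) = exp(-r*dt) * [p_u*0.000000 + p_m*0.312764 + p_d*2.138920] = 0.601302
  V(0,+0) = exp(-r*dt) * [p_u*0.601302 + p_m*2.445400 + p_d*5.291994] = 2.671992


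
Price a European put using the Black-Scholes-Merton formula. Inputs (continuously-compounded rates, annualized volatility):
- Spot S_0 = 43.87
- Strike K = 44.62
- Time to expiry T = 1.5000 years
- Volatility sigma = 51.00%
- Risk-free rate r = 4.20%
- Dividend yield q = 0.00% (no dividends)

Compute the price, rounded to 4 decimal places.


d1 = (ln(S/K) + (r - q + 0.5*sigma^2) * T) / (sigma * sqrt(T)) = 0.38603242
d2 = d1 - sigma * sqrt(T) = -0.23858746
exp(-rT) = 0.93894347; exp(-qT) = 1.00000000
P = K * exp(-rT) * N(-d2) - S_0 * exp(-qT) * N(-d1)
N(-d1) = 0.34973633; N(-d2) = 0.59428726
P = 44.6200 * 0.93894347 * 0.59428726 - 43.8700 * 1.00000000 * 0.34973633 = 9.5551

Answer: Price = 9.5551


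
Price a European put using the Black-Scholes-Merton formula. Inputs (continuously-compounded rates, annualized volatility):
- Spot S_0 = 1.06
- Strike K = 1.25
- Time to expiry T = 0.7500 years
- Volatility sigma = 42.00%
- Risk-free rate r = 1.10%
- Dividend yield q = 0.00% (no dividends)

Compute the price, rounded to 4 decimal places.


Answer: Price = 0.2708

Derivation:
d1 = (ln(S/K) + (r - q + 0.5*sigma^2) * T) / (sigma * sqrt(T)) = -0.24874076
d2 = d1 - sigma * sqrt(T) = -0.61247143
exp(-rT) = 0.99178394; exp(-qT) = 1.00000000
P = K * exp(-rT) * N(-d2) - S_0 * exp(-qT) * N(-d1)
N(-d1) = 0.59821934; N(-d2) = 0.72988705
P = 1.2500 * 0.99178394 * 0.72988705 - 1.0600 * 1.00000000 * 0.59821934 = 0.2708


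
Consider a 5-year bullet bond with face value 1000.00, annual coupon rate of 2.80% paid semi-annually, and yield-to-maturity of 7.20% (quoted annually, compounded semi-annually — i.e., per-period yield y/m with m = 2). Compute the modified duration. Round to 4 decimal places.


Coupon per period c = face * coupon_rate / m = 14.000000
Periods per year m = 2; per-period yield y/m = 0.036000
Number of cashflows N = 10
Cashflows (t years, CF_t, discount factor 1/(1+y/m)^(m*t), PV):
  t = 0.5000: CF_t = 14.000000, DF = 0.965251, PV = 13.513514
  t = 1.0000: CF_t = 14.000000, DF = 0.931709, PV = 13.043932
  t = 1.5000: CF_t = 14.000000, DF = 0.899333, PV = 12.590668
  t = 2.0000: CF_t = 14.000000, DF = 0.868082, PV = 12.153154
  t = 2.5000: CF_t = 14.000000, DF = 0.837917, PV = 11.730844
  t = 3.0000: CF_t = 14.000000, DF = 0.808801, PV = 11.323208
  t = 3.5000: CF_t = 14.000000, DF = 0.780696, PV = 10.929738
  t = 4.0000: CF_t = 14.000000, DF = 0.753567, PV = 10.549940
  t = 4.5000: CF_t = 14.000000, DF = 0.727381, PV = 10.183340
  t = 5.0000: CF_t = 1014.000000, DF = 0.702106, PV = 711.935093
Price P = sum_t PV_t = 817.953431
First compute Macaulay numerator sum_t t * PV_t:
  t * PV_t at t = 0.5000: 6.756757
  t * PV_t at t = 1.0000: 13.043932
  t * PV_t at t = 1.5000: 18.886002
  t * PV_t at t = 2.0000: 24.306309
  t * PV_t at t = 2.5000: 29.327110
  t * PV_t at t = 3.0000: 33.969625
  t * PV_t at t = 3.5000: 38.254083
  t * PV_t at t = 4.0000: 42.199760
  t * PV_t at t = 4.5000: 45.825029
  t * PV_t at t = 5.0000: 3559.675465
Macaulay duration D = 3812.244072 / 817.953431 = 4.660710
Modified duration = D / (1 + y/m) = 4.660710 / (1 + 0.036000) = 4.498755

Answer: Modified duration = 4.4988


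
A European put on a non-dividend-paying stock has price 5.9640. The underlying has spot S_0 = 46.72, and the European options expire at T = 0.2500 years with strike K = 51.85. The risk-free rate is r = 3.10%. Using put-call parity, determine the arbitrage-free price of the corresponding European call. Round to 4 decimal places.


Answer: Call price = 1.2343

Derivation:
Put-call parity: C - P = S_0 * exp(-qT) - K * exp(-rT).
S_0 * exp(-qT) = 46.7200 * 1.00000000 = 46.72000000
K * exp(-rT) = 51.8500 * 0.99227995 = 51.44971561
C = P + S*exp(-qT) - K*exp(-rT)
C = 5.9640 + 46.72000000 - 51.44971561 = 1.2343


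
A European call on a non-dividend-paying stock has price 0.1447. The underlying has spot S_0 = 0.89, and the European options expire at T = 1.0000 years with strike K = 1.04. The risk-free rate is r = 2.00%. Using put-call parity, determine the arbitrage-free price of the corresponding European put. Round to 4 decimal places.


Put-call parity: C - P = S_0 * exp(-qT) - K * exp(-rT).
S_0 * exp(-qT) = 0.8900 * 1.00000000 = 0.89000000
K * exp(-rT) = 1.0400 * 0.98019867 = 1.01940662
P = C - S*exp(-qT) + K*exp(-rT)
P = 0.1447 - 0.89000000 + 1.01940662 = 0.2741

Answer: Put price = 0.2741


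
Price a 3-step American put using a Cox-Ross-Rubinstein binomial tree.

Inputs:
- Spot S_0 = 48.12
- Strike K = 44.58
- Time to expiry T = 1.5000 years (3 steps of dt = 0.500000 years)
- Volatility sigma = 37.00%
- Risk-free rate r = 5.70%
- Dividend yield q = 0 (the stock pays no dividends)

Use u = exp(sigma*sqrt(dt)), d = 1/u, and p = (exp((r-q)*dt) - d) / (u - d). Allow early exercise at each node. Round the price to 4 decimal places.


Answer: Price = V(0,0) = 5.7185

Derivation:
dt = T/N = 0.500000
u = exp(sigma*sqrt(dt)) = 1.299045; d = 1/u = 0.769796
p = (exp((r-q)*dt) - d) / (u - d) = 0.489588
Discount per step: exp(-r*dt) = 0.971902
Stock lattice S(k, i) with i counting down-moves:
  k=0: S(0,0) = 48.1200
  k=1: S(1,0) = 62.5101; S(1,1) = 37.0426
  k=2: S(2,0) = 81.2034; S(2,1) = 48.1200; S(2,2) = 28.5152
  k=3: S(3,0) = 105.4869; S(3,1) = 62.5101; S(3,2) = 37.0426; S(3,3) = 21.9509
Terminal payoffs V(N, i) = max(K - S_T, 0):
  V(3,0) = 0.000000; V(3,1) = 0.000000; V(3,2) = 7.537408; V(3,3) = 22.629073
Backward induction: V(k, i) = exp(-r*dt) * [p * V(k+1, i) + (1-p) * V(k+1, i+1)]; then take max(V_cont, immediate exercise) for American.
  V(2,0) = exp(-r*dt) * [p*0.000000 + (1-p)*0.000000] = 0.000000; exercise = 0.000000; V(2,0) = max -> 0.000000
  V(2,1) = exp(-r*dt) * [p*0.000000 + (1-p)*7.537408] = 3.739088; exercise = 0.000000; V(2,1) = max -> 3.739088
  V(2,2) = exp(-r*dt) * [p*7.537408 + (1-p)*22.629073] = 14.812159; exercise = 16.064755; V(2,2) = max -> 16.064755
  V(1,0) = exp(-r*dt) * [p*0.000000 + (1-p)*3.739088] = 1.854853; exercise = 0.000000; V(1,0) = max -> 1.854853
  V(1,1) = exp(-r*dt) * [p*3.739088 + (1-p)*16.064755] = 9.748432; exercise = 7.537408; V(1,1) = max -> 9.748432
  V(0,0) = exp(-r*dt) * [p*1.854853 + (1-p)*9.748432] = 5.718510; exercise = 0.000000; V(0,0) = max -> 5.718510


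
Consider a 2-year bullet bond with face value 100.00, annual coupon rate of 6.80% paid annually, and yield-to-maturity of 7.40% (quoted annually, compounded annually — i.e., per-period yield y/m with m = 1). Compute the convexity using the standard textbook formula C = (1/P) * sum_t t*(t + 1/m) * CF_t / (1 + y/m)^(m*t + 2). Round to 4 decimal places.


Answer: Convexity = 4.9797

Derivation:
Coupon per period c = face * coupon_rate / m = 6.800000
Periods per year m = 1; per-period yield y/m = 0.074000
Number of cashflows N = 2
Cashflows (t years, CF_t, discount factor 1/(1+y/m)^(m*t), PV):
  t = 1.0000: CF_t = 6.800000, DF = 0.931099, PV = 6.331471
  t = 2.0000: CF_t = 106.800000, DF = 0.866945, PV = 92.589703
Price P = sum_t PV_t = 98.921174
Convexity numerator sum_t t*(t + 1/m) * CF_t / (1+y/m)^(m*t + 2):
  t = 1.0000: term = 10.978072
  t = 2.0000: term = 481.620958
Convexity = (1/P) * sum = 492.599030 / 98.921174 = 4.979713


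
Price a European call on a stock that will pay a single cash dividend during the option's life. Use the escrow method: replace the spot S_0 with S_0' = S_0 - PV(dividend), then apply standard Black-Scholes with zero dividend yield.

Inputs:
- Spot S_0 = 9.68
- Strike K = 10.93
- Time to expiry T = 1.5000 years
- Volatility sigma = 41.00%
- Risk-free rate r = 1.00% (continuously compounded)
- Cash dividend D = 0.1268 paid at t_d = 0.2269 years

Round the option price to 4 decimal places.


PV(D) = D * exp(-r * t_d) = 0.1268 * 0.99773357 = 0.12651262
S_0' = S_0 - PV(D) = 9.6800 - 0.12651262 = 9.55348738
d1 = (ln(S_0'/K) + (r + sigma^2/2)*T) / (sigma*sqrt(T)) = 0.01288463
d2 = d1 - sigma*sqrt(T) = -0.48926077
exp(-rT) = 0.98511194
N(d1) = 0.50514008; N(d2) = 0.31232855
C = S_0' * N(d1) - K * exp(-rT) * N(d2) = 9.55348738 * 0.50514008 - 10.9300 * 0.98511194 * 0.31232855 = 1.4629

Answer: Price = 1.4629


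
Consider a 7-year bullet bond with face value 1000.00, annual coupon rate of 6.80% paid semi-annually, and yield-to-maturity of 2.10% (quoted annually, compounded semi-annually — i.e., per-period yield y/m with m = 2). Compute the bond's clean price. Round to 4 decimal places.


Coupon per period c = face * coupon_rate / m = 34.000000
Periods per year m = 2; per-period yield y/m = 0.010500
Number of cashflows N = 14
Cashflows (t years, CF_t, discount factor 1/(1+y/m)^(m*t), PV):
  t = 0.5000: CF_t = 34.000000, DF = 0.989609, PV = 33.646710
  t = 1.0000: CF_t = 34.000000, DF = 0.979326, PV = 33.297090
  t = 1.5000: CF_t = 34.000000, DF = 0.969150, PV = 32.951104
  t = 2.0000: CF_t = 34.000000, DF = 0.959080, PV = 32.608712
  t = 2.5000: CF_t = 34.000000, DF = 0.949114, PV = 32.269878
  t = 3.0000: CF_t = 34.000000, DF = 0.939252, PV = 31.934565
  t = 3.5000: CF_t = 34.000000, DF = 0.929492, PV = 31.602737
  t = 4.0000: CF_t = 34.000000, DF = 0.919834, PV = 31.274356
  t = 4.5000: CF_t = 34.000000, DF = 0.910276, PV = 30.949387
  t = 5.0000: CF_t = 34.000000, DF = 0.900818, PV = 30.627795
  t = 5.5000: CF_t = 34.000000, DF = 0.891457, PV = 30.309545
  t = 6.0000: CF_t = 34.000000, DF = 0.882194, PV = 29.994602
  t = 6.5000: CF_t = 34.000000, DF = 0.873027, PV = 29.682931
  t = 7.0000: CF_t = 1034.000000, DF = 0.863956, PV = 893.330350
Price P = sum_t PV_t = 1304.479762

Answer: Price = 1304.4798


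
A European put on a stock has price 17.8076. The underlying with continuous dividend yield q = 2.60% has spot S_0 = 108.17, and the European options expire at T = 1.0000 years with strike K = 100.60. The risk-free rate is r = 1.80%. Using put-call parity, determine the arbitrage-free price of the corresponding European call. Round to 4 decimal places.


Answer: Call price = 24.3960

Derivation:
Put-call parity: C - P = S_0 * exp(-qT) - K * exp(-rT).
S_0 * exp(-qT) = 108.1700 * 0.97433509 = 105.39382664
K * exp(-rT) = 100.6000 * 0.98216103 = 98.80539986
C = P + S*exp(-qT) - K*exp(-rT)
C = 17.8076 + 105.39382664 - 98.80539986 = 24.3960


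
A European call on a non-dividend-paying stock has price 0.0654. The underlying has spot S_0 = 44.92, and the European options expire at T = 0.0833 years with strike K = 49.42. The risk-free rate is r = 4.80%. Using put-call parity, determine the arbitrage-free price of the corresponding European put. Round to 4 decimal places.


Answer: Put price = 4.3682

Derivation:
Put-call parity: C - P = S_0 * exp(-qT) - K * exp(-rT).
S_0 * exp(-qT) = 44.9200 * 1.00000000 = 44.92000000
K * exp(-rT) = 49.4200 * 0.99600958 = 49.22279359
P = C - S*exp(-qT) + K*exp(-rT)
P = 0.0654 - 44.92000000 + 49.22279359 = 4.3682


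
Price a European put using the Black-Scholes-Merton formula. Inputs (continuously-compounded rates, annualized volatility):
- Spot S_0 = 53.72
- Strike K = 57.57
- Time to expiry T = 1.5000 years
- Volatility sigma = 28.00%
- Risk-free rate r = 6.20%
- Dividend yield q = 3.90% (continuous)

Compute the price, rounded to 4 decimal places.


Answer: Price = 7.9503

Derivation:
d1 = (ln(S/K) + (r - q + 0.5*sigma^2) * T) / (sigma * sqrt(T)) = 0.07022971
d2 = d1 - sigma * sqrt(T) = -0.27269886
exp(-rT) = 0.91119350; exp(-qT) = 0.94317824
P = K * exp(-rT) * N(-d2) - S_0 * exp(-qT) * N(-d1)
N(-d1) = 0.47200541; N(-d2) = 0.60745764
P = 57.5700 * 0.91119350 * 0.60745764 - 53.7200 * 0.94317824 * 0.47200541 = 7.9503


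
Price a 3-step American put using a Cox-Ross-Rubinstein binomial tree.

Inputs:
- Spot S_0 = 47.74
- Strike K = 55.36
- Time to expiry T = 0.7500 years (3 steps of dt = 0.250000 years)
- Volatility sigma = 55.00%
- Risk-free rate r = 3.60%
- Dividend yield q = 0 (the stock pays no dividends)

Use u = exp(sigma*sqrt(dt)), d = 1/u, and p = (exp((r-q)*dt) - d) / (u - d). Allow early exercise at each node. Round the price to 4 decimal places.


dt = T/N = 0.250000
u = exp(sigma*sqrt(dt)) = 1.316531; d = 1/u = 0.759572
p = (exp((r-q)*dt) - d) / (u - d) = 0.447912
Discount per step: exp(-r*dt) = 0.991040
Stock lattice S(k, i) with i counting down-moves:
  k=0: S(0,0) = 47.7400
  k=1: S(1,0) = 62.8512; S(1,1) = 36.2620
  k=2: S(2,0) = 82.7455; S(2,1) = 47.7400; S(2,2) = 27.5436
  k=3: S(3,0) = 108.9370; S(3,1) = 62.8512; S(3,2) = 36.2620; S(3,3) = 20.9213
Terminal payoffs V(N, i) = max(K - S_T, 0):
  V(3,0) = 0.000000; V(3,1) = 0.000000; V(3,2) = 19.098027; V(3,3) = 34.438661
Backward induction: V(k, i) = exp(-r*dt) * [p * V(k+1, i) + (1-p) * V(k+1, i+1)]; then take max(V_cont, immediate exercise) for American.
  V(2,0) = exp(-r*dt) * [p*0.000000 + (1-p)*0.000000] = 0.000000; exercise = 0.000000; V(2,0) = max -> 0.000000
  V(2,1) = exp(-r*dt) * [p*0.000000 + (1-p)*19.098027] = 10.449320; exercise = 7.620000; V(2,1) = max -> 10.449320
  V(2,2) = exp(-r*dt) * [p*19.098027 + (1-p)*34.438661] = 27.320411; exercise = 27.816416; V(2,2) = max -> 27.816416
  V(1,0) = exp(-r*dt) * [p*0.000000 + (1-p)*10.449320] = 5.717255; exercise = 0.000000; V(1,0) = max -> 5.717255
  V(1,1) = exp(-r*dt) * [p*10.449320 + (1-p)*27.816416] = 19.857955; exercise = 19.098027; V(1,1) = max -> 19.857955
  V(0,0) = exp(-r*dt) * [p*5.717255 + (1-p)*19.857955] = 13.402992; exercise = 7.620000; V(0,0) = max -> 13.402992

Answer: Price = V(0,0) = 13.4030


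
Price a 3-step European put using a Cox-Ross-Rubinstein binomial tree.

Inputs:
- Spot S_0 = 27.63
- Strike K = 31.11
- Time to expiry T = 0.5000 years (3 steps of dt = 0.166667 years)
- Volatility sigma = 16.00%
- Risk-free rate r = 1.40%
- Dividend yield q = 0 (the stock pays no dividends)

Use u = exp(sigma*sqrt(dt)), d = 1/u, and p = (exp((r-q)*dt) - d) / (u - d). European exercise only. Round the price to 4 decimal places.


Answer: Price = V(0,0) = 3.5764

Derivation:
dt = T/N = 0.166667
u = exp(sigma*sqrt(dt)) = 1.067500; d = 1/u = 0.936768
p = (exp((r-q)*dt) - d) / (u - d) = 0.501545
Discount per step: exp(-r*dt) = 0.997669
Stock lattice S(k, i) with i counting down-moves:
  k=0: S(0,0) = 27.6300
  k=1: S(1,0) = 29.4950; S(1,1) = 25.8829
  k=2: S(2,0) = 31.4860; S(2,1) = 27.6300; S(2,2) = 24.2463
  k=3: S(3,0) = 33.6113; S(3,1) = 29.4950; S(3,2) = 25.8829; S(3,3) = 22.7131
Terminal payoffs V(N, i) = max(K - S_T, 0):
  V(3,0) = 0.000000; V(3,1) = 1.614967; V(3,2) = 5.227103; V(3,3) = 8.396875
Backward induction: V(k, i) = exp(-r*dt) * [p * V(k+1, i) + (1-p) * V(k+1, i+1)].
  V(2,0) = exp(-r*dt) * [p*0.000000 + (1-p)*1.614967] = 0.803113
  V(2,1) = exp(-r*dt) * [p*1.614967 + (1-p)*5.227103] = 3.407495
  V(2,2) = exp(-r*dt) * [p*5.227103 + (1-p)*8.396875] = 6.791227
  V(1,0) = exp(-r*dt) * [p*0.803113 + (1-p)*3.407495] = 2.096383
  V(1,1) = exp(-r*dt) * [p*3.407495 + (1-p)*6.791227] = 5.082261
  V(0,0) = exp(-r*dt) * [p*2.096383 + (1-p)*5.082261] = 3.576355


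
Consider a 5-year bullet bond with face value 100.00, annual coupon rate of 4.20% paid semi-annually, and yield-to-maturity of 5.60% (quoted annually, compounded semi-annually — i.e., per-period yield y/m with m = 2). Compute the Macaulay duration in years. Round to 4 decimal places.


Answer: Macaulay duration = 4.5448 years

Derivation:
Coupon per period c = face * coupon_rate / m = 2.100000
Periods per year m = 2; per-period yield y/m = 0.028000
Number of cashflows N = 10
Cashflows (t years, CF_t, discount factor 1/(1+y/m)^(m*t), PV):
  t = 0.5000: CF_t = 2.100000, DF = 0.972763, PV = 2.042802
  t = 1.0000: CF_t = 2.100000, DF = 0.946267, PV = 1.987161
  t = 1.5000: CF_t = 2.100000, DF = 0.920493, PV = 1.933036
  t = 2.0000: CF_t = 2.100000, DF = 0.895422, PV = 1.880385
  t = 2.5000: CF_t = 2.100000, DF = 0.871033, PV = 1.829169
  t = 3.0000: CF_t = 2.100000, DF = 0.847308, PV = 1.779347
  t = 3.5000: CF_t = 2.100000, DF = 0.824230, PV = 1.730882
  t = 4.0000: CF_t = 2.100000, DF = 0.801780, PV = 1.683737
  t = 4.5000: CF_t = 2.100000, DF = 0.779941, PV = 1.637877
  t = 5.0000: CF_t = 102.100000, DF = 0.758698, PV = 77.463050
Price P = sum_t PV_t = 93.967446
Macaulay numerator sum_t t * PV_t:
  t * PV_t at t = 0.5000: 1.021401
  t * PV_t at t = 1.0000: 1.987161
  t * PV_t at t = 1.5000: 2.899554
  t * PV_t at t = 2.0000: 3.760771
  t * PV_t at t = 2.5000: 4.572921
  t * PV_t at t = 3.0000: 5.338040
  t * PV_t at t = 3.5000: 6.058087
  t * PV_t at t = 4.0000: 6.734950
  t * PV_t at t = 4.5000: 7.370446
  t * PV_t at t = 5.0000: 387.315252
Macaulay duration D = (sum_t t * PV_t) / P = 427.058584 / 93.967446 = 4.544750


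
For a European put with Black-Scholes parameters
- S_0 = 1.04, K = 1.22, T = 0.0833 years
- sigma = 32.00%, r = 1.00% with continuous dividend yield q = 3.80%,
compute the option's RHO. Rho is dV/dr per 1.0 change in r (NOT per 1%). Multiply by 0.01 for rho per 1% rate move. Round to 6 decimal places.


d1 = -1.7074679682; d2 = -1.7998255342
phi(d1) = 0.0928600308; exp(-qT) = 0.9968396046; exp(-rT) = 0.9991673468
N(-d2) = 0.9640559046
Rho = -K*T*exp(-rT)*N(-d2) = -1.2200 * 0.0833 * 0.9991673468 * 0.9640559046 = -0.097892

Answer: Rho = -0.097892


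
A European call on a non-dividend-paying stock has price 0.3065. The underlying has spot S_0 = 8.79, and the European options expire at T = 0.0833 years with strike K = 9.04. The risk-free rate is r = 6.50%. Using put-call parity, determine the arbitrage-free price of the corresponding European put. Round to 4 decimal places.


Answer: Put price = 0.5077

Derivation:
Put-call parity: C - P = S_0 * exp(-qT) - K * exp(-rT).
S_0 * exp(-qT) = 8.7900 * 1.00000000 = 8.79000000
K * exp(-rT) = 9.0400 * 0.99460013 = 8.99118519
P = C - S*exp(-qT) + K*exp(-rT)
P = 0.3065 - 8.79000000 + 8.99118519 = 0.5077


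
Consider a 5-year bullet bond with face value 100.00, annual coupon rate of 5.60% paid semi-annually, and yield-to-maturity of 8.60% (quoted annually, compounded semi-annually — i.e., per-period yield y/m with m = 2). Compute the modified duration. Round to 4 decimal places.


Coupon per period c = face * coupon_rate / m = 2.800000
Periods per year m = 2; per-period yield y/m = 0.043000
Number of cashflows N = 10
Cashflows (t years, CF_t, discount factor 1/(1+y/m)^(m*t), PV):
  t = 0.5000: CF_t = 2.800000, DF = 0.958773, PV = 2.684564
  t = 1.0000: CF_t = 2.800000, DF = 0.919245, PV = 2.573887
  t = 1.5000: CF_t = 2.800000, DF = 0.881347, PV = 2.467772
  t = 2.0000: CF_t = 2.800000, DF = 0.845012, PV = 2.366033
  t = 2.5000: CF_t = 2.800000, DF = 0.810174, PV = 2.268488
  t = 3.0000: CF_t = 2.800000, DF = 0.776773, PV = 2.174965
  t = 3.5000: CF_t = 2.800000, DF = 0.744749, PV = 2.085297
  t = 4.0000: CF_t = 2.800000, DF = 0.714045, PV = 1.999326
  t = 4.5000: CF_t = 2.800000, DF = 0.684607, PV = 1.916899
  t = 5.0000: CF_t = 102.800000, DF = 0.656382, PV = 67.476109
Price P = sum_t PV_t = 88.013339
First compute Macaulay numerator sum_t t * PV_t:
  t * PV_t at t = 0.5000: 1.342282
  t * PV_t at t = 1.0000: 2.573887
  t * PV_t at t = 1.5000: 3.701659
  t * PV_t at t = 2.0000: 4.732066
  t * PV_t at t = 2.5000: 5.671220
  t * PV_t at t = 3.0000: 6.524894
  t * PV_t at t = 3.5000: 7.298539
  t * PV_t at t = 4.0000: 7.997303
  t * PV_t at t = 4.5000: 8.626046
  t * PV_t at t = 5.0000: 337.380544
Macaulay duration D = 385.848439 / 88.013339 = 4.383977
Modified duration = D / (1 + y/m) = 4.383977 / (1 + 0.043000) = 4.203238

Answer: Modified duration = 4.2032


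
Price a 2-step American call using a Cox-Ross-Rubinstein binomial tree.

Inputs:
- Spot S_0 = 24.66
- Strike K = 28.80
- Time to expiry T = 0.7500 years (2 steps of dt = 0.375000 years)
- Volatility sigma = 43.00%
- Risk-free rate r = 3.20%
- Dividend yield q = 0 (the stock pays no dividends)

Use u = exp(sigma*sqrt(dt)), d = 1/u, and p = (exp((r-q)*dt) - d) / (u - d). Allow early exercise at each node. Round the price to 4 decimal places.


Answer: Price = V(0,0) = 2.6439

Derivation:
dt = T/N = 0.375000
u = exp(sigma*sqrt(dt)) = 1.301243; d = 1/u = 0.768496
p = (exp((r-q)*dt) - d) / (u - d) = 0.457208
Discount per step: exp(-r*dt) = 0.988072
Stock lattice S(k, i) with i counting down-moves:
  k=0: S(0,0) = 24.6600
  k=1: S(1,0) = 32.0887; S(1,1) = 18.9511
  k=2: S(2,0) = 41.7551; S(2,1) = 24.6600; S(2,2) = 14.5638
Terminal payoffs V(N, i) = max(S_T - K, 0):
  V(2,0) = 12.955150; V(2,1) = 0.000000; V(2,2) = 0.000000
Backward induction: V(k, i) = exp(-r*dt) * [p * V(k+1, i) + (1-p) * V(k+1, i+1)]; then take max(V_cont, immediate exercise) for American.
  V(1,0) = exp(-r*dt) * [p*12.955150 + (1-p)*0.000000] = 5.852547; exercise = 3.288658; V(1,0) = max -> 5.852547
  V(1,1) = exp(-r*dt) * [p*0.000000 + (1-p)*0.000000] = 0.000000; exercise = 0.000000; V(1,1) = max -> 0.000000
  V(0,0) = exp(-r*dt) * [p*5.852547 + (1-p)*0.000000] = 2.643914; exercise = 0.000000; V(0,0) = max -> 2.643914


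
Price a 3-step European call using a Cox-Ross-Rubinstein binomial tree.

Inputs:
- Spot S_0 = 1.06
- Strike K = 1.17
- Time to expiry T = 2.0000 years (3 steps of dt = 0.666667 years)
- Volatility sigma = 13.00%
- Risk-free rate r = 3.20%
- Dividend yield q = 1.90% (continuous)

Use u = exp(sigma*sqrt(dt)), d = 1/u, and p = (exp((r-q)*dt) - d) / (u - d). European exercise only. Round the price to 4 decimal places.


Answer: Price = V(0,0) = 0.0399

Derivation:
dt = T/N = 0.666667
u = exp(sigma*sqrt(dt)) = 1.111983; d = 1/u = 0.899295
p = (exp((r-q)*dt) - d) / (u - d) = 0.514414
Discount per step: exp(-r*dt) = 0.978893
Stock lattice S(k, i) with i counting down-moves:
  k=0: S(0,0) = 1.0600
  k=1: S(1,0) = 1.1787; S(1,1) = 0.9533
  k=2: S(2,0) = 1.3107; S(2,1) = 1.0600; S(2,2) = 0.8573
  k=3: S(3,0) = 1.4575; S(3,1) = 1.1787; S(3,2) = 0.9533; S(3,3) = 0.7709
Terminal payoffs V(N, i) = max(S_T - K, 0):
  V(3,0) = 0.287471; V(3,1) = 0.008702; V(3,2) = 0.000000; V(3,3) = 0.000000
Backward induction: V(k, i) = exp(-r*dt) * [p * V(k+1, i) + (1-p) * V(k+1, i+1)].
  V(2,0) = exp(-r*dt) * [p*0.287471 + (1-p)*0.008702] = 0.148894
  V(2,1) = exp(-r*dt) * [p*0.008702 + (1-p)*0.000000] = 0.004382
  V(2,2) = exp(-r*dt) * [p*0.000000 + (1-p)*0.000000] = 0.000000
  V(1,0) = exp(-r*dt) * [p*0.148894 + (1-p)*0.004382] = 0.077059
  V(1,1) = exp(-r*dt) * [p*0.004382 + (1-p)*0.000000] = 0.002206
  V(0,0) = exp(-r*dt) * [p*0.077059 + (1-p)*0.002206] = 0.039852
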